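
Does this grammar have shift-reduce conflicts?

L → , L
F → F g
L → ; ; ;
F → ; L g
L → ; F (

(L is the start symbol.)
A shift-reduce conflict occurs when an LR(0) state has both:
  - a complete (reduce) item [A → α .] (dot at the end), and
  - a shift item [B → β . c γ] (dot before a terminal).

Augment with L' → L and build the canonical LR(0) collection (I0 = CLOSURE({[L' → . L]}), then GOTO on every symbol after a dot until no new states appear). It has 12 states:
  I0: { [L → . , L], [L → . ; ; ;], [L → . ; F (], [L' → . L] }  — shift
  I1: { [L → , . L], [L → . , L], [L → . ; ; ;], [L → . ; F (] }  — shift
  I2: { [F → . ; L g], [F → . F g], [L → ; . ; ;], [L → ; . F (] }  — shift
  I3: { [L' → L .] }  — accept
  I4: { [F → ; . L g], [L → . , L], [L → . ; ; ;], [L → . ; F (], [L → ; ; . ;] }  — shift
  I5: { [F → F . g], [L → ; F . (] }  — shift
  I6: { [L → ; F ( .] }  — reduce
  I7: { [F → F g .] }  — reduce
  I8: { [F → . ; L g], [F → . F g], [L → ; . ; ;], [L → ; . F (], [L → ; ; ; .] }  — shift, reduce
  I9: { [F → ; L . g] }  — shift
  I10: { [F → ; L g .] }  — reduce
  I11: { [L → , L .] }  — reduce

I8 contains reduce item [L → ; ; ; .] and shift items [F → . ; L g], [L → ; . ; ;] — shift-reduce conflict.

Answer: Yes — I8: [L → ; ; ; .] vs [F → . ; L g]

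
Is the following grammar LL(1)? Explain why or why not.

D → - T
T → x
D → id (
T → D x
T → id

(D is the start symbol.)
No. Predict set conflict for T: { 'id' }

A grammar is LL(1) if for each non-terminal N with multiple productions, the predict sets of those productions are pairwise disjoint, where PREDICT(N → α) = (FIRST(α) \ {ε}) ∪ (FOLLOW(N) if α ⇒* ε).

Relevant sets:
  FIRST(D) = { '-', 'id' }

For D:
  PREDICT(D → '-' T) = { '-' }
  PREDICT(D → id '(') = { 'id' }
For T:
  PREDICT(T → x) = { 'x' }
  PREDICT(T → D x) = { '-', 'id' }
  PREDICT(T → id) = { 'id' }

Conflict found: Predict set conflict for T: { 'id' }
The grammar is NOT LL(1).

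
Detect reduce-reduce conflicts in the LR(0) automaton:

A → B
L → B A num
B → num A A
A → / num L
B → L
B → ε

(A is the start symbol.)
Augment with A' → A and build the canonical LR(0) collection (I0 = CLOSURE({[A' → . A]}), then GOTO on every symbol after a dot until no new states appear). It has 13 states:
  I0: { [A → . / num L], [A → . B], [A' → . A], [B → . L], [B → . num A A], [B → .], [L → . B A num] }  — shift, reduce
  I1: { [A → / . num L] }  — shift
  I2: { [A' → A .] }  — accept
  I3: { [A → . / num L], [A → . B], [A → B .], [B → . L], [B → . num A A], [B → .], [L → . B A num], [L → B . A num] }  — shift, 2 reduces
  I4: { [B → L .] }  — reduce
  I5: { [A → . / num L], [A → . B], [B → . L], [B → . num A A], [B → .], [B → num . A A], [L → . B A num] }  — shift, reduce
  I6: { [A → . / num L], [A → . B], [B → . L], [B → . num A A], [B → .], [B → num A . A], [L → . B A num] }  — shift, reduce
  I7: { [B → num A A .] }  — reduce
  I8: { [L → B A . num] }  — shift
  I9: { [L → B A num .] }  — reduce
  I10: { [A → / num . L], [B → . L], [B → . num A A], [B → .], [L → . B A num] }  — shift, reduce
  I11: { [A → . / num L], [A → . B], [B → . L], [B → . num A A], [B → .], [L → . B A num], [L → B . A num] }  — shift, reduce
  I12: { [A → / num L .], [B → L .] }  — 2 reduces

I3 contains complete items [A → B .], [B → .] — reduce-reduce conflict.
I12 contains complete items [A → / num L .], [B → L .] — reduce-reduce conflict.

Answer: Yes — I3: [A → B .] vs [B → .]; I12: [A → / num L .] vs [B → L .]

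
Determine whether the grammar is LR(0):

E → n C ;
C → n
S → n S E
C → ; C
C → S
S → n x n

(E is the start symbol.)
A grammar is LR(0) if no state in the canonical LR(0) collection has:
  - both a shift item (dot before a terminal) and a complete item (shift-reduce conflict), or
  - two or more complete items (reduce-reduce conflict; the accept item [E' → E .] counts as a complete item here).

Augment with E' → E and build the canonical LR(0) collection (I0 = CLOSURE({[E' → . E]}), then GOTO on every symbol after a dot until no new states appear). It has 14 states:
  I0: { [E → . n C ;], [E' → . E] }  — shift
  I1: { [E' → E .] }  — accept
  I2: { [C → . ; C], [C → . S], [C → . n], [E → n . C ;], [S → . n S E], [S → . n x n] }  — shift
  I3: { [C → . ; C], [C → . S], [C → . n], [C → ; . C], [S → . n S E], [S → . n x n] }  — shift
  I4: { [E → n C . ;] }  — shift
  I5: { [C → S .] }  — reduce
  I6: { [C → n .], [S → . n S E], [S → . n x n], [S → n . S E], [S → n . x n] }  — shift, reduce
  I7: { [E → . n C ;], [S → n S . E] }  — shift
  I8: { [S → . n S E], [S → . n x n], [S → n . S E], [S → n . x n] }  — shift
  I9: { [S → n x . n] }  — shift
  I10: { [S → n x n .] }  — reduce
  I11: { [S → n S E .] }  — reduce
  I12: { [E → n C ; .] }  — reduce
  I13: { [C → ; C .] }  — reduce

Conflict in state I6:
  Shift-reduce conflict between [C → n .] and [S → . n S E]
So the grammar is NOT LR(0).

Answer: No. Shift-reduce conflict between [C → n .] and [S → . n S E]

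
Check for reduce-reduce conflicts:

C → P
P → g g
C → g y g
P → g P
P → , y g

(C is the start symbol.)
Augment with C' → C and build the canonical LR(0) collection (I0 = CLOSURE({[C' → . C]}), then GOTO on every symbol after a dot until no new states appear). It has 11 states:
  I0: { [C → . P], [C → . g y g], [C' → . C], [P → . , y g], [P → . g P], [P → . g g] }  — shift
  I1: { [P → , . y g] }  — shift
  I2: { [C' → C .] }  — accept
  I3: { [C → P .] }  — reduce
  I4: { [C → g . y g], [P → . , y g], [P → . g P], [P → . g g], [P → g . P], [P → g . g] }  — shift
  I5: { [P → g P .] }  — reduce
  I6: { [P → . , y g], [P → . g P], [P → . g g], [P → g . P], [P → g . g], [P → g g .] }  — shift, reduce
  I7: { [C → g y . g] }  — shift
  I8: { [C → g y g .] }  — reduce
  I9: { [P → , y . g] }  — shift
  I10: { [P → , y g .] }  — reduce

No state contains more than one complete item.

Answer: No reduce-reduce conflicts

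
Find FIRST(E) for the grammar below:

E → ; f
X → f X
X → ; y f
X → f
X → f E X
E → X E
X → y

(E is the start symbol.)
{ ';', 'f', 'y' }

FIRST sets of the other non-terminals involved (by the same procedure, iterated to a fixed point):
  FIRST(X) = { ';', 'f', 'y' }

From E → ; f:
  - ';' is a terminal: add ';' and stop
From E → X E:
  - X is a non-terminal: add FIRST(X) \ {ε} = { ';', 'f', 'y' }
    X is not nullable, so stop

Collecting: FIRST(E) = { ';', 'f', 'y' }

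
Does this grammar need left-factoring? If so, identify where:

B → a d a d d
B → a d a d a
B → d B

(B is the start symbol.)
Yes, B has productions with common prefix 'a d a d'

Left-factoring is needed when two productions for the same non-terminal
share a common prefix on the right-hand side.

Productions for B:
  B → a d a d d
  B → a d a d a
  B → d B

Found common prefix 'a d a d' in productions for B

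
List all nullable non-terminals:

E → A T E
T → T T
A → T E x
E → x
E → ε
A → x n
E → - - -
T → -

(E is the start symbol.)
ε-productions: E → ε
So E is immediately nullable.
No further non-terminal can be added: every production for the remaining non-terminals contains a terminal or a non-nullable non-terminal.
Nullable = { 'E' }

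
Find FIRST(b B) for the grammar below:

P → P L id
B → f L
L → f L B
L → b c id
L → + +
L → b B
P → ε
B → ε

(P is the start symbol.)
{ 'b' }

To compute FIRST(b B), process the symbols left to right:
Symbol b is a terminal. Add 'b' and stop.
FIRST(b B) = { 'b' }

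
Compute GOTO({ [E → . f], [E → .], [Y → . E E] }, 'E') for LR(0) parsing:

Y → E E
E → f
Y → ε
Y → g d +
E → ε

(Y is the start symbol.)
GOTO(I, 'E') = CLOSURE({ [A → αX.β] : [A → α.Xβ] ∈ I, X = 'E' })

Items with dot before 'E', with the dot advanced:
  [Y → . E E] → [Y → E . E]
Closure of the advanced items:
  [Y → E . E] has the dot before E: add [E → . f], [E → .]

GOTO = { [E → . f], [E → .], [Y → E . E] }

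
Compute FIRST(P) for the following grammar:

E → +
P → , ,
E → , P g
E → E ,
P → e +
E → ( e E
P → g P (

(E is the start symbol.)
{ ',', 'e', 'g' }

From P → , ,:
  - ',' is a terminal: add ',' and stop
From P → e +:
  - e is a terminal: add 'e' and stop
From P → g P (:
  - g is a terminal: add 'g' and stop

Collecting: FIRST(P) = { ',', 'e', 'g' }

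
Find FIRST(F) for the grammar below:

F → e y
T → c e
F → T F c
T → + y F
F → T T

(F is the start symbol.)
{ '+', 'c', 'e' }

FIRST sets of the other non-terminals involved (by the same procedure, iterated to a fixed point):
  FIRST(T) = { '+', 'c' }

From F → e y:
  - e is a terminal: add 'e' and stop
From F → T F c:
  - T is a non-terminal: add FIRST(T) \ {ε} = { '+', 'c' }
    T is not nullable, so stop
From F → T T:
  - T is a non-terminal: add FIRST(T) \ {ε} = { '+', 'c' }
    T is not nullable, so stop

Collecting: FIRST(F) = { '+', 'c', 'e' }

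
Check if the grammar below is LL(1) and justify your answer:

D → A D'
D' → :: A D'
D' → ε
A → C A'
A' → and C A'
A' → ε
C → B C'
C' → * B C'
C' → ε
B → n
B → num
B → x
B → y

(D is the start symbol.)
Yes, the grammar is LL(1).

A grammar is LL(1) if for each non-terminal N with multiple productions, the predict sets of those productions are pairwise disjoint, where PREDICT(N → α) = (FIRST(α) \ {ε}) ∪ (FOLLOW(N) if α ⇒* ε).

Relevant sets:
  FOLLOW(D') = { $ }
  FOLLOW(A') = { $, '::' }
  FOLLOW(C') = { $, '::', 'and' }

For D':
  PREDICT(D' → :: A D') = { '::' }
  PREDICT(D' → ε) = { $ }
For A':
  PREDICT(A' → and C A') = { 'and' }
  PREDICT(A' → ε) = { $, '::' }
For C':
  PREDICT(C' → '*' B C') = { '*' }
  PREDICT(C' → ε) = { $, '::', 'and' }
For B:
  PREDICT(B → n) = { 'n' }
  PREDICT(B → num) = { 'num' }
  PREDICT(B → x) = { 'x' }
  PREDICT(B → y) = { 'y' }
D, A, C have a single production, so nothing to check there.

All predict sets are disjoint. The grammar IS LL(1).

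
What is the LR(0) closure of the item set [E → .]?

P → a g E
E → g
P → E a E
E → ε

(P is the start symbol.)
To compute CLOSURE, for each item [A → α.Bβ] where B is a non-terminal, add [B → .γ] for all productions B → γ; repeat for the newly added items until nothing changes.

Start with: [E → .]
The dot is at the end, so nothing is added.

CLOSURE = { [E → .] }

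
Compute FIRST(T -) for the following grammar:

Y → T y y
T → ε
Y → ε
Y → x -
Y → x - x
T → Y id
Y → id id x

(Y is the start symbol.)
{ '-', 'id', 'x', 'y' }

FIRST sets of the non-terminals involved (from the grammar, by fixed-point iteration):
  FIRST(T) = { 'id', 'x', 'y', ε }

To compute FIRST(T -), process the symbols left to right:
Symbol T is a non-terminal. Add FIRST(T) \ {ε} = { 'id', 'x', 'y' }
T is nullable (ε ∈ FIRST(T)), continue to the next symbol.
Symbol - is a terminal. Add '-' and stop.
FIRST(T -) = { '-', 'id', 'x', 'y' }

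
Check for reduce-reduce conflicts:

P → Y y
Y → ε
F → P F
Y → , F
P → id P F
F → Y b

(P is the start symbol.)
Augment with P' → P and build the canonical LR(0) collection (I0 = CLOSURE({[P' → . P]}), then GOTO on every symbol after a dot until no new states appear). It has 13 states:
  I0: { [P → . Y y], [P → . id P F], [P' → . P], [Y → . , F], [Y → .] }  — shift, reduce
  I1: { [F → . P F], [F → . Y b], [P → . Y y], [P → . id P F], [Y → , . F], [Y → . , F], [Y → .] }  — shift, reduce
  I2: { [P' → P .] }  — accept
  I3: { [P → Y . y] }  — shift
  I4: { [P → . Y y], [P → . id P F], [P → id . P F], [Y → . , F], [Y → .] }  — shift, reduce
  I5: { [F → . P F], [F → . Y b], [P → . Y y], [P → . id P F], [P → id P . F], [Y → . , F], [Y → .] }  — shift, reduce
  I6: { [P → id P F .] }  — reduce
  I7: { [F → . P F], [F → . Y b], [F → P . F], [P → . Y y], [P → . id P F], [Y → . , F], [Y → .] }  — shift, reduce
  I8: { [F → Y . b], [P → Y . y] }  — shift
  I9: { [F → Y b .] }  — reduce
  I10: { [P → Y y .] }  — reduce
  I11: { [F → P F .] }  — reduce
  I12: { [Y → , F .] }  — reduce

No state contains more than one complete item.

Answer: No reduce-reduce conflicts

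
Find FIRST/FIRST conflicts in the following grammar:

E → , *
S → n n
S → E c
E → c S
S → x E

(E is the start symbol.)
A FIRST/FIRST conflict occurs when two productions N → α and N → β for the same non-terminal have FIRST(α) ∩ FIRST(β) ≠ ∅ (with ε ∈ FIRST of a nullable right-hand side, so two nullable alternatives also conflict).

FIRST sets of the non-terminals at (or reachable through a nullable prefix from) the front of some alternative:
  FIRST(E) = { ',', 'c' }

Productions for E:
  E → , *: FIRST = { ',' }
  E → c S: FIRST = { 'c' }
Productions for S:
  S → n n: FIRST = { 'n' }
  S → E c: FIRST = { ',', 'c' }
  S → x E: FIRST = { 'x' }

All alternatives of each non-terminal have pairwise disjoint FIRST sets.

Answer: No FIRST/FIRST conflicts.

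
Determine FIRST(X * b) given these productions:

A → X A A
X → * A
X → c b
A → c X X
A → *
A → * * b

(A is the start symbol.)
{ '*', 'c' }

FIRST sets of the non-terminals involved (from the grammar, by fixed-point iteration):
  FIRST(X) = { '*', 'c' }

To compute FIRST(X * b), process the symbols left to right:
Symbol X is a non-terminal. Add FIRST(X) \ {ε} = { '*', 'c' }
X is not nullable (ε ∉ FIRST(X)), so stop here.
FIRST(X * b) = { '*', 'c' }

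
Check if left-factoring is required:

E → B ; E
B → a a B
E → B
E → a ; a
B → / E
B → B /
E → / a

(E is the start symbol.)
Yes, E has productions with common prefix 'B'

Left-factoring is needed when two productions for the same non-terminal
share a common prefix on the right-hand side.

Productions for E:
  E → B ; E
  E → B
  E → a ; a
  E → / a
Productions for B:
  B → a a B
  B → / E
  B → B /

Found common prefix 'B' in productions for E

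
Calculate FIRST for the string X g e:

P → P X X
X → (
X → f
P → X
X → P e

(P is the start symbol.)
{ '(', 'f' }

FIRST sets of the non-terminals involved (from the grammar, by fixed-point iteration):
  FIRST(X) = { '(', 'f' }

To compute FIRST(X g e), process the symbols left to right:
Symbol X is a non-terminal. Add FIRST(X) \ {ε} = { '(', 'f' }
X is not nullable (ε ∉ FIRST(X)), so stop here.
FIRST(X g e) = { '(', 'f' }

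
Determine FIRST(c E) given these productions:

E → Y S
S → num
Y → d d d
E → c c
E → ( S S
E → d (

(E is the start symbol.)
{ 'c' }

To compute FIRST(c E), process the symbols left to right:
Symbol c is a terminal. Add 'c' and stop.
FIRST(c E) = { 'c' }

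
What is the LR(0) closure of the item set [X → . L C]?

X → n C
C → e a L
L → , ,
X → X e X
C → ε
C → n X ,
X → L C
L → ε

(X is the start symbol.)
To compute CLOSURE, for each item [A → α.Bβ] where B is a non-terminal, add [B → .γ] for all productions B → γ; repeat for the newly added items until nothing changes.

Start with: [X → . L C]
  [X → . L C] has the dot before L: add [L → . , ,], [L → .]
No further items can be added.

CLOSURE = { [L → . , ,], [L → .], [X → . L C] }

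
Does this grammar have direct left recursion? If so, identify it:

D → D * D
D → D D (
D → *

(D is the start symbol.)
Yes, D is left-recursive

Direct left recursion occurs when N → N α for some non-terminal N (the right-hand side begins with the left-hand side itself).

D → D * D: LEFT RECURSIVE (starts with D)
D → D D (: LEFT RECURSIVE (starts with D)
D → *: starts with '*'

The grammar has direct left recursion on: D.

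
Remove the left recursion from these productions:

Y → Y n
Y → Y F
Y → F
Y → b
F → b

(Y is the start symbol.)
Y is directly left-recursive. The standard transformation for
  A → A α₁ | ... | A α_m | β₁ | ... | β_n
is
  A  → β₁ A' | ... | β_n A'
  A' → α₁ A' | ... | α_m A' | ε

Y → F becomes Y → F Y'
Y → b becomes Y → b Y'
Y → Y n becomes Y' → n Y'
Y → Y F becomes Y' → F Y'
Add Y' → ε

Productions for other non-terminals are unchanged:
  F → b

Resulting grammar:
Y → F Y'
Y → b Y'
Y' → n Y'
Y' → F Y'
Y' → ε
F → b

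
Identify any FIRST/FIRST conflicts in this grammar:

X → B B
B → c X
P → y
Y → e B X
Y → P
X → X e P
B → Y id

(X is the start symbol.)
A FIRST/FIRST conflict occurs when two productions N → α and N → β for the same non-terminal have FIRST(α) ∩ FIRST(β) ≠ ∅ (with ε ∈ FIRST of a nullable right-hand side, so two nullable alternatives also conflict).

FIRST sets of the non-terminals at (or reachable through a nullable prefix from) the front of some alternative:
  FIRST(B) = { 'c', 'e', 'y' }
  FIRST(X) = { 'c', 'e', 'y' }
  FIRST(Y) = { 'e', 'y' }
  FIRST(P) = { 'y' }

Productions for X:
  X → B B: FIRST = { 'c', 'e', 'y' }
  X → X e P: FIRST = { 'c', 'e', 'y' }
Productions for B:
  B → c X: FIRST = { 'c' }
  B → Y id: FIRST = { 'e', 'y' }
Productions for Y:
  Y → e B X: FIRST = { 'e' }
  Y → P: FIRST = { 'y' }
P has only one production, so no FIRST/FIRST conflict is possible there.

Conflict for X: X → B B and X → X e P
  Overlap: { 'c', 'e', 'y' }

Answer: Yes. X → B B / X → X e P on { 'c', 'e', 'y' }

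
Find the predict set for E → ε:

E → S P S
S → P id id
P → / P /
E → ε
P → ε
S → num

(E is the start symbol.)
PREDICT(E → ε) = (FIRST(RHS) \ {ε}) ∪ (FOLLOW(E) if ε ∈ FIRST(RHS), i.e. RHS ⇒* ε)
The right-hand side is ε (FIRST(ε) = { ε }), so the predict set is FOLLOW(E) = { $ }
PREDICT(E → ε) = { $ }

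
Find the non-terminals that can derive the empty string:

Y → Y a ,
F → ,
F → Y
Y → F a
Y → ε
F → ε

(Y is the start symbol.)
{ 'F', 'Y' }

ε-productions: Y → ε, F → ε
So Y, F are immediately nullable.
Every non-terminal is now nullable.
Nullable = { 'F', 'Y' }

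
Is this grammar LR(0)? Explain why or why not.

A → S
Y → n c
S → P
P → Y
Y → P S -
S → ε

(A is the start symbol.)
No. Shift-reduce conflict between [S → .] and [Y → . n c]

A grammar is LR(0) if no state in the canonical LR(0) collection has:
  - both a shift item (dot before a terminal) and a complete item (shift-reduce conflict), or
  - two or more complete items (reduce-reduce conflict; the accept item [A' → A .] counts as a complete item here).

Augment with A' → A and build the canonical LR(0) collection (I0 = CLOSURE({[A' → . A]}), then GOTO on every symbol after a dot until no new states appear). It has 9 states:
  I0: { [A → . S], [A' → . A], [P → . Y], [S → . P], [S → .], [Y → . P S -], [Y → . n c] }  — shift, reduce
  I1: { [A' → A .] }  — accept
  I2: { [P → . Y], [S → . P], [S → .], [S → P .], [Y → . P S -], [Y → . n c], [Y → P . S -] }  — shift, 2 reduces
  I3: { [A → S .] }  — reduce
  I4: { [P → Y .] }  — reduce
  I5: { [Y → n . c] }  — shift
  I6: { [Y → n c .] }  — reduce
  I7: { [Y → P S . -] }  — shift
  I8: { [Y → P S - .] }  — reduce

Conflict in state I0:
  Shift-reduce conflict between [S → .] and [Y → . n c]
So the grammar is NOT LR(0).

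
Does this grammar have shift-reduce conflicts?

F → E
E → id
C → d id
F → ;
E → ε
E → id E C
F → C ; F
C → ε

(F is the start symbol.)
Yes — I0: [C → .] vs [C → . d id]; I6: [E → .] vs [E → . id]; I7: [C → .] vs [C → . d id]; I10: [C → .] vs [C → . d id]

A shift-reduce conflict occurs when an LR(0) state has both:
  - a complete (reduce) item [A → α .] (dot at the end), and
  - a shift item [B → β . c γ] (dot before a terminal).

Augment with F' → F and build the canonical LR(0) collection (I0 = CLOSURE({[F' → . F]}), then GOTO on every symbol after a dot until no new states appear). It has 12 states:
  I0: { [C → . d id], [C → .], [E → . id E C], [E → . id], [E → .], [F → . ;], [F → . C ; F], [F → . E], [F' → . F] }  — shift, 2 reduces
  I1: { [F → ; .] }  — reduce
  I2: { [F → C . ; F] }  — shift
  I3: { [F → E .] }  — reduce
  I4: { [F' → F .] }  — accept
  I5: { [C → d . id] }  — shift
  I6: { [E → . id E C], [E → . id], [E → .], [E → id . E C], [E → id .] }  — shift, 2 reduces
  I7: { [C → . d id], [C → .], [E → id E . C] }  — shift, reduce
  I8: { [E → id E C .] }  — reduce
  I9: { [C → d id .] }  — reduce
  I10: { [C → . d id], [C → .], [E → . id E C], [E → . id], [E → .], [F → . ;], [F → . C ; F], [F → . E], [F → C ; . F] }  — shift, 2 reduces
  I11: { [F → C ; F .] }  — reduce

I0 contains reduce items [C → .], [E → .] and shift items [C → . d id], [E → . id], [E → . id E C], [F → . ;] — shift-reduce conflict.
I6 contains reduce items [E → .], [E → id .] and shift items [E → . id], [E → . id E C] — shift-reduce conflict.
I7 contains reduce item [C → .] and shift item [C → . d id] — shift-reduce conflict.
I10 contains reduce items [C → .], [E → .] and shift items [C → . d id], [E → . id], [E → . id E C], [F → . ;] — shift-reduce conflict.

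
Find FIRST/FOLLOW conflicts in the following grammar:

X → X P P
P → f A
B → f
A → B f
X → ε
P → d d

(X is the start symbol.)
Yes. X → X P P with FOLLOW(X) on { 'd', 'f' }

A FIRST/FOLLOW conflict occurs when a non-terminal N has a nullable alternative N → β (β ⇒* ε) and another alternative N → α with FIRST(α) ∩ FOLLOW(N) ≠ ∅: on such a lookahead the parser cannot decide between expanding α and letting N vanish via β.

Nullable non-terminals: X.
FIRST sets used below: FIRST(X) = { 'd', 'f', ε }, FIRST(P) = { 'd', 'f' }

X: nullable alternative(s) X → ε; FOLLOW(X) = { $, 'd', 'f' }
  X → X P P: FIRST \ {ε} = { 'd', 'f' } — overlaps FOLLOW(X) on { 'd', 'f' }: CONFLICT
  X → ε: FIRST \ {ε} = { } — this is the only nullable alternative, skip

A, B, P have no nullable alternative, so no FIRST/FOLLOW check is needed there.

So the grammar has 1 FIRST/FOLLOW conflict (marked CONFLICT above).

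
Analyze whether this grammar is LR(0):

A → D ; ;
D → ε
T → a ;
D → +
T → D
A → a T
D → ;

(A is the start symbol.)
No. Shift-reduce conflict between [D → .] and [A → . a T]

Augment with A' → A and build the canonical LR(0) collection (I0 = CLOSURE({[A' → . A]}), then GOTO on every symbol after a dot until no new states appear). It has 12 states:
  I0: { [A → . D ; ;], [A → . a T], [A' → . A], [D → . +], [D → . ;], [D → .] }  — shift, reduce
  I1: { [D → + .] }  — reduce
  I2: { [D → ; .] }  — reduce
  I3: { [A' → A .] }  — accept
  I4: { [A → D . ; ;] }  — shift
  I5: { [A → a . T], [D → . +], [D → . ;], [D → .], [T → . D], [T → . a ;] }  — shift, reduce
  I6: { [T → D .] }  — reduce
  I7: { [A → a T .] }  — reduce
  I8: { [T → a . ;] }  — shift
  I9: { [T → a ; .] }  — reduce
  I10: { [A → D ; . ;] }  — shift
  I11: { [A → D ; ; .] }  — reduce

Conflict in state I0:
  Shift-reduce conflict between [D → .] and [A → . a T]
So the grammar is NOT LR(0).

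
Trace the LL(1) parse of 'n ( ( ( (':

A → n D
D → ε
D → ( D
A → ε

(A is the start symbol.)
Stack is shown with the top on the left.

Stack  Input        Action
--------------------------
A $    n ( ( ( ( $  output A → n D
n D $  n ( ( ( ( $  match 'n'
D $    ( ( ( ( $    output D → ( D
( D $  ( ( ( ( $    match '('
D $    ( ( ( $      output D → ( D
( D $  ( ( ( $      match '('
D $    ( ( $        output D → ( D
( D $  ( ( $        match '('
D $    ( $          output D → ( D
( D $  ( $          match '('
D $    $            output D → ε
$      $            accept

The string is accepted.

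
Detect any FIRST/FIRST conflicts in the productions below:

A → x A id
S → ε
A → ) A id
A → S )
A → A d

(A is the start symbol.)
A FIRST/FIRST conflict occurs when two productions N → α and N → β for the same non-terminal have FIRST(α) ∩ FIRST(β) ≠ ∅ (with ε ∈ FIRST of a nullable right-hand side, so two nullable alternatives also conflict).

FIRST sets of the non-terminals at (or reachable through a nullable prefix from) the front of some alternative:
  FIRST(S) = { ε }
  FIRST(A) = { ')', 'x' }

Productions for A:
  A → x A id: FIRST = { 'x' }
  A → ) A id: FIRST = { ')' }
  A → S ): FIRST = { ')' }
  A → A d: FIRST = { ')', 'x' }
S has only one production, so no FIRST/FIRST conflict is possible there.

Conflict for A: A → x A id and A → A d
  Overlap: { 'x' }
Conflict for A: A → ) A id and A → S )
  Overlap: { ')' }
Conflict for A: A → ) A id and A → A d
  Overlap: { ')' }
Conflict for A: A → S ) and A → A d
  Overlap: { ')' }

Answer: Yes. A → x A id / A → A d on { 'x' }; A → ')' A id / A → S ')' on { ')' }; A → ')' A id / A → A d on { ')' }; A → S ')' / A → A d on { ')' }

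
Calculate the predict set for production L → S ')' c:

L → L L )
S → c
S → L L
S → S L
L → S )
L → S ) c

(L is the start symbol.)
{ 'c' }

PREDICT(L → S ')' c) = (FIRST(RHS) \ {ε}) ∪ (FOLLOW(L) if ε ∈ FIRST(RHS), i.e. RHS ⇒* ε)
FIRST(S) = { 'c' }
FIRST(S ')' c) = { 'c' }
ε ∉ FIRST(S ')' c), so FOLLOW(L) is not added.
PREDICT(L → S ')' c) = { 'c' }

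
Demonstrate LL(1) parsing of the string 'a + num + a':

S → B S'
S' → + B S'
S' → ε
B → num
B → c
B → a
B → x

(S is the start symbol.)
Stack is shown with the top on the left.

Stack     Input          Action
-------------------------------
S $       a + num + a $  output S → B S'
B S' $    a + num + a $  output B → a
a S' $    a + num + a $  match 'a'
S' $      + num + a $    output S' → + B S'
+ B S' $  + num + a $    match '+'
B S' $    num + a $      output B → num
num S' $  num + a $      match 'num'
S' $      + a $          output S' → + B S'
+ B S' $  + a $          match '+'
B S' $    a $            output B → a
a S' $    a $            match 'a'
S' $      $              output S' → ε
$         $              accept

The string is accepted.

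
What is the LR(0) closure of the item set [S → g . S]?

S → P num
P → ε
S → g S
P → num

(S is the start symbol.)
To compute CLOSURE, for each item [A → α.Bβ] where B is a non-terminal, add [B → .γ] for all productions B → γ; repeat for the newly added items until nothing changes.

Start with: [S → g . S]
  [S → g . S] has the dot before S: add [S → . P num], [S → . g S]
  [S → . P num] has the dot before P: add [P → .], [P → . num]
No further items can be added.

CLOSURE = { [P → . num], [P → .], [S → . P num], [S → . g S], [S → g . S] }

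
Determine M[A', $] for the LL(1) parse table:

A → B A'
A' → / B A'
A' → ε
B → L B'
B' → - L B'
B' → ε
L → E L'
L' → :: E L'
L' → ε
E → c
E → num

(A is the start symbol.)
To find M[A', $], we find productions for A' where $ is in the predict set (PREDICT(N → α) = (FIRST(α) \ {ε}) ∪ (FOLLOW(N) if α ⇒* ε)).

Relevant sets:
  FOLLOW(A') = { $ }

A' → / B A': PREDICT = { '/' }
A' → ε: PREDICT = { $ }
  $ is in predict set, so this production goes in M[A', $]

M[A', $] = A' → ε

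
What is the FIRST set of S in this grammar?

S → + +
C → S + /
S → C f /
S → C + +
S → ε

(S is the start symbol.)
To compute FIRST(S), examine every production with S on the left-hand side, reading each right-hand side left to right until a non-nullable symbol is reached.

FIRST sets of the other non-terminals involved (by the same procedure, iterated to a fixed point):
  FIRST(C) = { '+' }

From S → + +:
  - '+' is a terminal: add '+' and stop
From S → C f /:
  - C is a non-terminal: add FIRST(C) \ {ε} = { '+' }
    C is not nullable, so stop
From S → C + +:
  - C is a non-terminal: add FIRST(C) \ {ε} = { '+' }
    C is not nullable, so stop
From S → ε:
  - ε-production, so ε ∈ FIRST(S)

Collecting: FIRST(S) = { '+', ε }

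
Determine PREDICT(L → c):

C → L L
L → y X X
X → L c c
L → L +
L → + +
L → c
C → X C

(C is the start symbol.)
{ 'c' }

PREDICT(L → c) = (FIRST(RHS) \ {ε}) ∪ (FOLLOW(L) if ε ∈ FIRST(RHS), i.e. RHS ⇒* ε)
FIRST(c) = { 'c' }
ε ∉ FIRST(c), so FOLLOW(L) is not added.
PREDICT(L → c) = { 'c' }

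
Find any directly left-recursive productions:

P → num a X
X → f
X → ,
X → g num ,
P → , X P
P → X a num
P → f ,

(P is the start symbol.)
Direct left recursion occurs when N → N α for some non-terminal N (the right-hand side begins with the left-hand side itself).

P → num a X: starts with num
X → f: starts with f
X → ,: starts with ','
X → g num ,: starts with g
P → , X P: starts with ','
P → X a num: starts with X
P → f ,: starts with f

No direct left recursion found.

Answer: No direct left recursion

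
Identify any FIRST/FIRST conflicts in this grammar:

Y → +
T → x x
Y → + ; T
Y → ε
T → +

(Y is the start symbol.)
A FIRST/FIRST conflict occurs when two productions N → α and N → β for the same non-terminal have FIRST(α) ∩ FIRST(β) ≠ ∅ (with ε ∈ FIRST of a nullable right-hand side, so two nullable alternatives also conflict).

Productions for Y:
  Y → +: FIRST = { '+' }
  Y → + ; T: FIRST = { '+' }
  Y → ε: FIRST = { ε }
Productions for T:
  T → x x: FIRST = { 'x' }
  T → +: FIRST = { '+' }

Conflict for Y: Y → + and Y → + ; T
  Overlap: { '+' }

Answer: Yes. Y → '+' / Y → '+' ';' T on { '+' }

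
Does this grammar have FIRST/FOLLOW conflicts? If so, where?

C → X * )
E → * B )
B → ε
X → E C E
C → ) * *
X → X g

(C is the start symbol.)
No FIRST/FOLLOW conflicts.

Nullable non-terminals: B.
B has a nullable alternative but only one production, so nothing to check.

C, E, X have no nullable alternative, so no FIRST/FOLLOW check is needed there.

No FIRST/FOLLOW conflicts found.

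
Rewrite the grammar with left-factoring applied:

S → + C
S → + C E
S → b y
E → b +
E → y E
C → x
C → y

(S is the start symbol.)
S → + C S'
S' → ε
S' → E
S → b y
E → b +
E → y E
C → x
C → y

Left-factoring transforms A → αβ₁ | αβ₂ into A → αA' and A' → β₁ | β₂
(α is the longest common prefix among the alternatives). Repeat until
no nonterminal has two alternatives with a common prefix.

Round 1: S has alternatives sharing prefix '+ C'. Introduce S': S → + C S'
  Add: S' → ε
  Add: S' → E

No remaining common prefixes — done.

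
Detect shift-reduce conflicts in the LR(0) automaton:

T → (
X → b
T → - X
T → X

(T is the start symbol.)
Augment with T' → T and build the canonical LR(0) collection (I0 = CLOSURE({[T' → . T]}), then GOTO on every symbol after a dot until no new states appear). It has 7 states:
  I0: { [T → . (], [T → . - X], [T → . X], [T' → . T], [X → . b] }  — shift
  I1: { [T → ( .] }  — reduce
  I2: { [T → - . X], [X → . b] }  — shift
  I3: { [T' → T .] }  — accept
  I4: { [T → X .] }  — reduce
  I5: { [X → b .] }  — reduce
  I6: { [T → - X .] }  — reduce

No state contains both a complete item and a shift item.

Answer: No shift-reduce conflicts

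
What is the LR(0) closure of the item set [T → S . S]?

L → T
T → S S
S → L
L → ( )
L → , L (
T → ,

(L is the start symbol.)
Start with: [T → S . S]
  [T → S . S] has the dot before S: add [S → . L]
  [S → . L] has the dot before L: add [L → . T], [L → . ( )], [L → . , L (]
  [L → . T] has the dot before T: add [T → . S S], [T → . ,]
No further items can be added.

CLOSURE = { [L → . ( )], [L → . , L (], [L → . T], [S → . L], [T → . ,], [T → . S S], [T → S . S] }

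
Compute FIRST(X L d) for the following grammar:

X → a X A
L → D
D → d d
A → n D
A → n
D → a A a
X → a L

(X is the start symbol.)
FIRST sets of the non-terminals involved (from the grammar, by fixed-point iteration):
  FIRST(X) = { 'a' }

To compute FIRST(X L d), process the symbols left to right:
Symbol X is a non-terminal. Add FIRST(X) \ {ε} = { 'a' }
X is not nullable (ε ∉ FIRST(X)), so stop here.
FIRST(X L d) = { 'a' }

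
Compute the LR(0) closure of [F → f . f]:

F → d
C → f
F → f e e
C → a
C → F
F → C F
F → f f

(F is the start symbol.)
Start with: [F → f . f]
The dot precedes the terminal f, so nothing is added.

CLOSURE = { [F → f . f] }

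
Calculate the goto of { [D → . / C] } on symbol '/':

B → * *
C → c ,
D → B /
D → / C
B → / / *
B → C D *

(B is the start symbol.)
{ [C → . c ,], [D → / . C] }

GOTO(I, '/') = CLOSURE({ [A → αX.β] : [A → α.Xβ] ∈ I, X = '/' })

Items with dot before '/', with the dot advanced:
  [D → . / C] → [D → / . C]
Closure of the advanced items:
  [D → / . C] has the dot before C: add [C → . c ,]

GOTO = { [C → . c ,], [D → / . C] }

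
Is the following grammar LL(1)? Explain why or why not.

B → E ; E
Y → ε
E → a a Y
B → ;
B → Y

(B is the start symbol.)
Yes, the grammar is LL(1).

A grammar is LL(1) if for each non-terminal N with multiple productions, the predict sets of those productions are pairwise disjoint, where PREDICT(N → α) = (FIRST(α) \ {ε}) ∪ (FOLLOW(N) if α ⇒* ε).

Relevant sets:
  FIRST(E) = { 'a' }
  FIRST(Y) = { ε }
  FOLLOW(B) = { $ }

For B:
  PREDICT(B → E ';' E) = { 'a' }
  PREDICT(B → ';') = { ';' }
  PREDICT(B → Y) = { $ }
Y, E have a single production, so nothing to check there.

All predict sets are disjoint. The grammar IS LL(1).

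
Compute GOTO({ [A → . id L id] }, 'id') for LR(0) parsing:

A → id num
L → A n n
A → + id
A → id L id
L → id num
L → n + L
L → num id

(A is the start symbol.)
{ [A → . + id], [A → . id L id], [A → . id num], [A → id . L id], [L → . A n n], [L → . id num], [L → . n + L], [L → . num id] }

GOTO(I, 'id') = CLOSURE({ [A → αX.β] : [A → α.Xβ] ∈ I, X = 'id' })

Items with dot before 'id', with the dot advanced:
  [A → . id L id] → [A → id . L id]
Closure of the advanced items:
  [A → id . L id] has the dot before L: add [L → . A n n], [L → . id num], [L → . n + L], [L → . num id]
  [L → . A n n] has the dot before A: add [A → . id num], [A → . + id], [A → . id L id]

GOTO = { [A → . + id], [A → . id L id], [A → . id num], [A → id . L id], [L → . A n n], [L → . id num], [L → . n + L], [L → . num id] }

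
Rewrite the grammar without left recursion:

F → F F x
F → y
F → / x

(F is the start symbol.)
F is directly left-recursive. The standard transformation for
  A → A α₁ | ... | A α_m | β₁ | ... | β_n
is
  A  → β₁ A' | ... | β_n A'
  A' → α₁ A' | ... | α_m A' | ε

F → y becomes F → y F'
F → / x becomes F → / x F'
F → F F x becomes F' → F x F'
Add F' → ε

Resulting grammar:
F → y F'
F → / x F'
F' → F x F'
F' → ε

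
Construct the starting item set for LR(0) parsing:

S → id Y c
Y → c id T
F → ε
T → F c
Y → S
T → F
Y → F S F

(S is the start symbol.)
{ [S → . id Y c], [S' → . S] }

First, augment the grammar with S' → S
I₀ = CLOSURE({ [S' → . S] }):
  [S' → . S] has the dot before S: add [S → . id Y c]
No further items can be added.

I₀ = { [S → . id Y c], [S' → . S] }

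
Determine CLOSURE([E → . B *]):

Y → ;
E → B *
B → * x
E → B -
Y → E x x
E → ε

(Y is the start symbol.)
To compute CLOSURE, for each item [A → α.Bβ] where B is a non-terminal, add [B → .γ] for all productions B → γ; repeat for the newly added items until nothing changes.

Start with: [E → . B *]
  [E → . B *] has the dot before B: add [B → . * x]
No further items can be added.

CLOSURE = { [B → . * x], [E → . B *] }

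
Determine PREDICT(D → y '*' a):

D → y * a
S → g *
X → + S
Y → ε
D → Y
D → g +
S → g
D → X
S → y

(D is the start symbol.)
PREDICT(D → y '*' a) = (FIRST(RHS) \ {ε}) ∪ (FOLLOW(D) if ε ∈ FIRST(RHS), i.e. RHS ⇒* ε)
FIRST(y '*' a) = { 'y' }
ε ∉ FIRST(y '*' a), so FOLLOW(D) is not added.
PREDICT(D → y '*' a) = { 'y' }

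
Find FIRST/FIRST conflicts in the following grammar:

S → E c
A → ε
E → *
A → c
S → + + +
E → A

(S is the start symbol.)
A FIRST/FIRST conflict occurs when two productions N → α and N → β for the same non-terminal have FIRST(α) ∩ FIRST(β) ≠ ∅ (with ε ∈ FIRST of a nullable right-hand side, so two nullable alternatives also conflict).

FIRST sets of the non-terminals at (or reachable through a nullable prefix from) the front of some alternative:
  FIRST(E) = { '*', 'c', ε }
  FIRST(A) = { 'c', ε }

Productions for S:
  S → E c: FIRST = { '*', 'c' }
  S → + + +: FIRST = { '+' }
Productions for A:
  A → ε: FIRST = { ε }
  A → c: FIRST = { 'c' }
Productions for E:
  E → *: FIRST = { '*' }
  E → A: FIRST = { 'c', ε }

All alternatives of each non-terminal have pairwise disjoint FIRST sets.

Answer: No FIRST/FIRST conflicts.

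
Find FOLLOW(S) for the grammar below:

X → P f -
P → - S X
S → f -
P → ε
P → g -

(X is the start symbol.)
{ '-', 'f', 'g' }

To compute FOLLOW(S), find every occurrence of S on a right-hand side N → α S β: add FIRST(β) \ {ε}, and if β is empty or nullable also add FOLLOW(N). Iterate to a fixed point.

In P → - S X: S is followed by X, add FIRST(X) \ {ε} = { '-', 'f', 'g' }

Taking the union: FOLLOW(S) = { '-', 'f', 'g' }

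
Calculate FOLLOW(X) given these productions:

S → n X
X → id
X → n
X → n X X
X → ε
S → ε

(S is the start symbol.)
To compute FOLLOW(X), find every occurrence of X on a right-hand side N → α X β: add FIRST(β) \ {ε}, and if β is empty or nullable also add FOLLOW(N). Iterate to a fixed point.

In S → n X: X is at the end, add FOLLOW(S)
In X → n X X: X is followed by X, add FIRST(X) \ {ε} = { 'id', 'n' }
  X is nullable, so FOLLOW(X) is also included — that is the set being defined, nothing new
In X → n X X: X is at the end; this adds FOLLOW(X) to itself — nothing new

The FOLLOW sets referred to above (computed the same way, to a fixed point):
  FOLLOW(S) = { $ }

Taking the union: FOLLOW(X) = { $, 'id', 'n' }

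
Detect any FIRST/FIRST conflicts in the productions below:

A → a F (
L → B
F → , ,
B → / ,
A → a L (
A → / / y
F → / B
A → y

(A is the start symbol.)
Productions for A:
  A → a F (: FIRST = { 'a' }
  A → a L (: FIRST = { 'a' }
  A → / / y: FIRST = { '/' }
  A → y: FIRST = { 'y' }
Productions for F:
  F → , ,: FIRST = { ',' }
  F → / B: FIRST = { '/' }
L, B have only one production, so no FIRST/FIRST conflict is possible there.

Conflict for A: A → a F ( and A → a L (
  Overlap: { 'a' }

Answer: Yes. A → a F '(' / A → a L '(' on { 'a' }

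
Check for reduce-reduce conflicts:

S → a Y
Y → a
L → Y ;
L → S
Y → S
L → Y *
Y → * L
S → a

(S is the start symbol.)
Yes — I6: [S → a .] vs [Y → a .]; I8: [L → S .] vs [Y → S .]

Augment with S' → S and build the canonical LR(0) collection (I0 = CLOSURE({[S' → . S]}), then GOTO on every symbol after a dot until no new states appear). It has 12 states:
  I0: { [S → . a Y], [S → . a], [S' → . S] }  — shift
  I1: { [S' → S .] }  — accept
  I2: { [S → . a Y], [S → . a], [S → a . Y], [S → a .], [Y → . * L], [Y → . S], [Y → . a] }  — shift, reduce
  I3: { [L → . S], [L → . Y *], [L → . Y ;], [S → . a Y], [S → . a], [Y → * . L], [Y → . * L], [Y → . S], [Y → . a] }  — shift
  I4: { [Y → S .] }  — reduce
  I5: { [S → a Y .] }  — reduce
  I6: { [S → . a Y], [S → . a], [S → a . Y], [S → a .], [Y → . * L], [Y → . S], [Y → . a], [Y → a .] }  — shift, 2 reduces
  I7: { [Y → * L .] }  — reduce
  I8: { [L → S .], [Y → S .] }  — 2 reduces
  I9: { [L → Y . *], [L → Y . ;] }  — shift
  I10: { [L → Y * .] }  — reduce
  I11: { [L → Y ; .] }  — reduce

I6 contains complete items [S → a .], [Y → a .] — reduce-reduce conflict.
I8 contains complete items [L → S .], [Y → S .] — reduce-reduce conflict.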